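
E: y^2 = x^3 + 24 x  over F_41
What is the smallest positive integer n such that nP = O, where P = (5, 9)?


Compute successive multiples of P until we hit O:
  1P = (5, 9)
  2P = (10, 25)
  3P = (10, 16)
  4P = (5, 32)
  5P = O

ord(P) = 5


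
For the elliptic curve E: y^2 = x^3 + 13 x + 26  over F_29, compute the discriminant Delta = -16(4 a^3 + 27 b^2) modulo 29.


4 a^3 + 27 b^2 = 4*13^3 + 27*26^2 = 8788 + 18252 = 27040
Delta = -16 * (27040) = -432640
Delta mod 29 = 11

Delta = 11 (mod 29)


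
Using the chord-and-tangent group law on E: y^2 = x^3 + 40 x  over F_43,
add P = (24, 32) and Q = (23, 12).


P != Q, so use the chord formula.
s = (y2 - y1) / (x2 - x1) = (23) / (42) mod 43 = 20
x3 = s^2 - x1 - x2 mod 43 = 20^2 - 24 - 23 = 9
y3 = s (x1 - x3) - y1 mod 43 = 20 * (24 - 9) - 32 = 10

P + Q = (9, 10)


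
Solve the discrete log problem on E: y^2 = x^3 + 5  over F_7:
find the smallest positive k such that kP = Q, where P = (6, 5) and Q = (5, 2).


Enumerate multiples of P until we hit Q = (5, 2):
  1P = (6, 5)
  2P = (3, 5)
  3P = (5, 2)
Match found at i = 3.

k = 3


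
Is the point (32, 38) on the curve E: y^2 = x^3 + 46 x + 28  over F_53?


Check whether y^2 = x^3 + 46 x + 28 (mod 53) for (x, y) = (32, 38).
LHS: y^2 = 38^2 mod 53 = 13
RHS: x^3 + 46 x + 28 = 32^3 + 46*32 + 28 mod 53 = 30
LHS != RHS

No, not on the curve


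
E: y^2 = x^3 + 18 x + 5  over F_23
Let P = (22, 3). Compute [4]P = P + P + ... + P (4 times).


k = 4 = 100_2 (binary, LSB first: 001)
Double-and-add from P = (22, 3):
  bit 0 = 0: acc unchanged = O
  bit 1 = 0: acc unchanged = O
  bit 2 = 1: acc = O + (15, 4) = (15, 4)

4P = (15, 4)


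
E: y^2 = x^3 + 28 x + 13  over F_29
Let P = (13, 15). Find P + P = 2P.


Doubling: s = (3 x1^2 + a) / (2 y1)
s = (3*13^2 + 28) / (2*15) mod 29 = 13
x3 = s^2 - 2 x1 mod 29 = 13^2 - 2*13 = 27
y3 = s (x1 - x3) - y1 mod 29 = 13 * (13 - 27) - 15 = 6

2P = (27, 6)


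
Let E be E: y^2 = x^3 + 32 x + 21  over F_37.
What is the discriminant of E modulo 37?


4 a^3 + 27 b^2 = 4*32^3 + 27*21^2 = 131072 + 11907 = 142979
Delta = -16 * (142979) = -2287664
Delta mod 37 = 9

Delta = 9 (mod 37)


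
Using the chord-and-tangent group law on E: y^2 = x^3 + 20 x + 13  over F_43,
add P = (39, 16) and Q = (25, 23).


P != Q, so use the chord formula.
s = (y2 - y1) / (x2 - x1) = (7) / (29) mod 43 = 21
x3 = s^2 - x1 - x2 mod 43 = 21^2 - 39 - 25 = 33
y3 = s (x1 - x3) - y1 mod 43 = 21 * (39 - 33) - 16 = 24

P + Q = (33, 24)


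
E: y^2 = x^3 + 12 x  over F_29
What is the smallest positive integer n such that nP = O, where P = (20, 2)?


Compute successive multiples of P until we hit O:
  1P = (20, 2)
  2P = (13, 2)
  3P = (25, 27)
  4P = (9, 24)
  5P = (4, 24)
  6P = (1, 19)
  7P = (28, 25)
  8P = (16, 24)
  ... (continuing to 17P)
  17P = O

ord(P) = 17


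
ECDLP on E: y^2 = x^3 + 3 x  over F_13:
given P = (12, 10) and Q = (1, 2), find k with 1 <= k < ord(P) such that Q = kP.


Enumerate multiples of P until we hit Q = (1, 2):
  1P = (12, 10)
  2P = (3, 7)
  3P = (1, 11)
  4P = (10, 4)
  5P = (0, 0)
  6P = (10, 9)
  7P = (1, 2)
Match found at i = 7.

k = 7


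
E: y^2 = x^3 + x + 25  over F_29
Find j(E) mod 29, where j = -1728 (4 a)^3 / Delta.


Delta = -16(4 a^3 + 27 b^2) mod 29 = 13
-1728 * (4 a)^3 = -1728 * (4*1)^3 mod 29 = 14
j = 14 * 13^(-1) mod 29 = 10

j = 10 (mod 29)


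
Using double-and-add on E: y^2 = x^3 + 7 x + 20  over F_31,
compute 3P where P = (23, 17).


k = 3 = 11_2 (binary, LSB first: 11)
Double-and-add from P = (23, 17):
  bit 0 = 1: acc = O + (23, 17) = (23, 17)
  bit 1 = 1: acc = (23, 17) + (21, 2) = (20, 21)

3P = (20, 21)


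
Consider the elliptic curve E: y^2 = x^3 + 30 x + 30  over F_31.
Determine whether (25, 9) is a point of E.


Check whether y^2 = x^3 + 30 x + 30 (mod 31) for (x, y) = (25, 9).
LHS: y^2 = 9^2 mod 31 = 19
RHS: x^3 + 30 x + 30 = 25^3 + 30*25 + 30 mod 31 = 6
LHS != RHS

No, not on the curve


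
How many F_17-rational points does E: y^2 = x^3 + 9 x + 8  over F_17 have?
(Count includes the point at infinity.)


For each x in F_17, count y with y^2 = x^3 + 9 x + 8 mod 17:
  x = 0: RHS = 8, y in [5, 12]  -> 2 point(s)
  x = 1: RHS = 1, y in [1, 16]  -> 2 point(s)
  x = 2: RHS = 0, y in [0]  -> 1 point(s)
  x = 5: RHS = 8, y in [5, 12]  -> 2 point(s)
  x = 9: RHS = 2, y in [6, 11]  -> 2 point(s)
  x = 12: RHS = 8, y in [5, 12]  -> 2 point(s)
  x = 15: RHS = 16, y in [4, 13]  -> 2 point(s)
  x = 16: RHS = 15, y in [7, 10]  -> 2 point(s)
Affine points: 15. Add the point at infinity: total = 16.

#E(F_17) = 16


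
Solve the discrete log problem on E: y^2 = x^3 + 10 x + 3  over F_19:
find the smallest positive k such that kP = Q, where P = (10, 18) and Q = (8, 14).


Enumerate multiples of P until we hit Q = (8, 14):
  1P = (10, 18)
  2P = (8, 14)
Match found at i = 2.

k = 2


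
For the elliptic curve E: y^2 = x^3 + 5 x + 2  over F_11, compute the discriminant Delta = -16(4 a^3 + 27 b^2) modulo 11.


4 a^3 + 27 b^2 = 4*5^3 + 27*2^2 = 500 + 108 = 608
Delta = -16 * (608) = -9728
Delta mod 11 = 7

Delta = 7 (mod 11)


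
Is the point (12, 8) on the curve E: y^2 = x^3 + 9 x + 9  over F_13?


Check whether y^2 = x^3 + 9 x + 9 (mod 13) for (x, y) = (12, 8).
LHS: y^2 = 8^2 mod 13 = 12
RHS: x^3 + 9 x + 9 = 12^3 + 9*12 + 9 mod 13 = 12
LHS = RHS

Yes, on the curve


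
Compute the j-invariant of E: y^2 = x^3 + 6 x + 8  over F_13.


Delta = -16(4 a^3 + 27 b^2) mod 13 = 11
-1728 * (4 a)^3 = -1728 * (4*6)^3 mod 13 = 5
j = 5 * 11^(-1) mod 13 = 4

j = 4 (mod 13)


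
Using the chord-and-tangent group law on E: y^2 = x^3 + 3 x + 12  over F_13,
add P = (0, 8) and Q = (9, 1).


P != Q, so use the chord formula.
s = (y2 - y1) / (x2 - x1) = (6) / (9) mod 13 = 5
x3 = s^2 - x1 - x2 mod 13 = 5^2 - 0 - 9 = 3
y3 = s (x1 - x3) - y1 mod 13 = 5 * (0 - 3) - 8 = 3

P + Q = (3, 3)


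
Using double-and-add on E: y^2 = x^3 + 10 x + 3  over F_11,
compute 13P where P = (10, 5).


k = 13 = 1101_2 (binary, LSB first: 1011)
Double-and-add from P = (10, 5):
  bit 0 = 1: acc = O + (10, 5) = (10, 5)
  bit 1 = 0: acc unchanged = (10, 5)
  bit 2 = 1: acc = (10, 5) + (3, 7) = (1, 5)
  bit 3 = 1: acc = (1, 5) + (8, 1) = (3, 4)

13P = (3, 4)


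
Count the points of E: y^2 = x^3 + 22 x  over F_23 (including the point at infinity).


For each x in F_23, count y with y^2 = x^3 + 22 x + 0 mod 23:
  x = 0: RHS = 0, y in [0]  -> 1 point(s)
  x = 1: RHS = 0, y in [0]  -> 1 point(s)
  x = 2: RHS = 6, y in [11, 12]  -> 2 point(s)
  x = 3: RHS = 1, y in [1, 22]  -> 2 point(s)
  x = 6: RHS = 3, y in [7, 16]  -> 2 point(s)
  x = 10: RHS = 1, y in [1, 22]  -> 2 point(s)
  x = 11: RHS = 9, y in [3, 20]  -> 2 point(s)
  x = 14: RHS = 16, y in [4, 19]  -> 2 point(s)
  x = 15: RHS = 2, y in [5, 18]  -> 2 point(s)
  x = 16: RHS = 9, y in [3, 20]  -> 2 point(s)
  x = 18: RHS = 18, y in [8, 15]  -> 2 point(s)
  x = 19: RHS = 9, y in [3, 20]  -> 2 point(s)
  x = 22: RHS = 0, y in [0]  -> 1 point(s)
Affine points: 23. Add the point at infinity: total = 24.

#E(F_23) = 24


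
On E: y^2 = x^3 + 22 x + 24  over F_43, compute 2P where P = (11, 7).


Doubling: s = (3 x1^2 + a) / (2 y1)
s = (3*11^2 + 22) / (2*7) mod 43 = 6
x3 = s^2 - 2 x1 mod 43 = 6^2 - 2*11 = 14
y3 = s (x1 - x3) - y1 mod 43 = 6 * (11 - 14) - 7 = 18

2P = (14, 18)


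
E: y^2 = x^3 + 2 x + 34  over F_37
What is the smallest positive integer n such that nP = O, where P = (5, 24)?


Compute successive multiples of P until we hit O:
  1P = (5, 24)
  2P = (2, 34)
  3P = (0, 21)
  4P = (22, 25)
  5P = (31, 18)
  6P = (12, 26)
  7P = (8, 28)
  8P = (34, 36)
  ... (continuing to 20P)
  20P = O

ord(P) = 20


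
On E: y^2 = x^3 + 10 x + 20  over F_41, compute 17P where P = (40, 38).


k = 17 = 10001_2 (binary, LSB first: 10001)
Double-and-add from P = (40, 38):
  bit 0 = 1: acc = O + (40, 38) = (40, 38)
  bit 1 = 0: acc unchanged = (40, 38)
  bit 2 = 0: acc unchanged = (40, 38)
  bit 3 = 0: acc unchanged = (40, 38)
  bit 4 = 1: acc = (40, 38) + (20, 26) = (24, 29)

17P = (24, 29)


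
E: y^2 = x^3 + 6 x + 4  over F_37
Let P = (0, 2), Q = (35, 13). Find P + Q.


P != Q, so use the chord formula.
s = (y2 - y1) / (x2 - x1) = (11) / (35) mod 37 = 13
x3 = s^2 - x1 - x2 mod 37 = 13^2 - 0 - 35 = 23
y3 = s (x1 - x3) - y1 mod 37 = 13 * (0 - 23) - 2 = 32

P + Q = (23, 32)


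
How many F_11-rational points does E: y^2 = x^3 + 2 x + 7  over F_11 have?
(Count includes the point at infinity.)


For each x in F_11, count y with y^2 = x^3 + 2 x + 7 mod 11:
  x = 6: RHS = 4, y in [2, 9]  -> 2 point(s)
  x = 7: RHS = 1, y in [1, 10]  -> 2 point(s)
  x = 10: RHS = 4, y in [2, 9]  -> 2 point(s)
Affine points: 6. Add the point at infinity: total = 7.

#E(F_11) = 7


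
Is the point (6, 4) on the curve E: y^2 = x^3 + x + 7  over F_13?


Check whether y^2 = x^3 + 1 x + 7 (mod 13) for (x, y) = (6, 4).
LHS: y^2 = 4^2 mod 13 = 3
RHS: x^3 + 1 x + 7 = 6^3 + 1*6 + 7 mod 13 = 8
LHS != RHS

No, not on the curve


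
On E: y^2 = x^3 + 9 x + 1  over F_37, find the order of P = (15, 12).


Compute successive multiples of P until we hit O:
  1P = (15, 12)
  2P = (33, 30)
  3P = (27, 13)
  4P = (4, 29)
  5P = (21, 4)
  6P = (11, 32)
  7P = (36, 19)
  8P = (19, 36)
  ... (continuing to 46P)
  46P = O

ord(P) = 46


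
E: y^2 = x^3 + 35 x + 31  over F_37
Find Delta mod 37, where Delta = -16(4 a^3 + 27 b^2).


4 a^3 + 27 b^2 = 4*35^3 + 27*31^2 = 171500 + 25947 = 197447
Delta = -16 * (197447) = -3159152
Delta mod 37 = 19

Delta = 19 (mod 37)


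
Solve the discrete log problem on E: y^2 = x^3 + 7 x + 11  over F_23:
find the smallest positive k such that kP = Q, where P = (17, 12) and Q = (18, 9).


Enumerate multiples of P until we hit Q = (18, 9):
  1P = (17, 12)
  2P = (12, 11)
  3P = (6, 4)
  4P = (3, 17)
  5P = (7, 14)
  6P = (11, 19)
  7P = (20, 3)
  8P = (18, 14)
  9P = (15, 15)
  10P = (22, 7)
  11P = (8, 2)
  12P = (14, 22)
  13P = (21, 9)
  14P = (10, 0)
  15P = (21, 14)
  16P = (14, 1)
  17P = (8, 21)
  18P = (22, 16)
  19P = (15, 8)
  20P = (18, 9)
Match found at i = 20.

k = 20


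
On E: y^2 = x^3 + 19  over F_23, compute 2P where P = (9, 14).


Doubling: s = (3 x1^2 + a) / (2 y1)
s = (3*9^2 + 0) / (2*14) mod 23 = 21
x3 = s^2 - 2 x1 mod 23 = 21^2 - 2*9 = 9
y3 = s (x1 - x3) - y1 mod 23 = 21 * (9 - 9) - 14 = 9

2P = (9, 9)


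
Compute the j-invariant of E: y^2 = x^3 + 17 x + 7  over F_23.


Delta = -16(4 a^3 + 27 b^2) mod 23 = 16
-1728 * (4 a)^3 = -1728 * (4*17)^3 mod 23 = 3
j = 3 * 16^(-1) mod 23 = 16

j = 16 (mod 23)


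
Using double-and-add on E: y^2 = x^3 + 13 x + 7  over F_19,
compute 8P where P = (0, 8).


k = 8 = 1000_2 (binary, LSB first: 0001)
Double-and-add from P = (0, 8):
  bit 0 = 0: acc unchanged = O
  bit 1 = 0: acc unchanged = O
  bit 2 = 0: acc unchanged = O
  bit 3 = 1: acc = O + (0, 11) = (0, 11)

8P = (0, 11)


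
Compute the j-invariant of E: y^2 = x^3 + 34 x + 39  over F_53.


Delta = -16(4 a^3 + 27 b^2) mod 53 = 52
-1728 * (4 a)^3 = -1728 * (4*34)^3 mod 53 = 6
j = 6 * 52^(-1) mod 53 = 47

j = 47 (mod 53)


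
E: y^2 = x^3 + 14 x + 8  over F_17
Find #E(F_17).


For each x in F_17, count y with y^2 = x^3 + 14 x + 8 mod 17:
  x = 0: RHS = 8, y in [5, 12]  -> 2 point(s)
  x = 3: RHS = 9, y in [3, 14]  -> 2 point(s)
  x = 4: RHS = 9, y in [3, 14]  -> 2 point(s)
  x = 5: RHS = 16, y in [4, 13]  -> 2 point(s)
  x = 6: RHS = 2, y in [6, 11]  -> 2 point(s)
  x = 9: RHS = 13, y in [8, 9]  -> 2 point(s)
  x = 10: RHS = 9, y in [3, 14]  -> 2 point(s)
  x = 12: RHS = 0, y in [0]  -> 1 point(s)
Affine points: 15. Add the point at infinity: total = 16.

#E(F_17) = 16


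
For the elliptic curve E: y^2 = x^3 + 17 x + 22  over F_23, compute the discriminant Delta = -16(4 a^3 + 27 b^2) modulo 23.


4 a^3 + 27 b^2 = 4*17^3 + 27*22^2 = 19652 + 13068 = 32720
Delta = -16 * (32720) = -523520
Delta mod 23 = 6

Delta = 6 (mod 23)


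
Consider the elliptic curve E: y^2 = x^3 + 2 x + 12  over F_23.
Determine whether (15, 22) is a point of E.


Check whether y^2 = x^3 + 2 x + 12 (mod 23) for (x, y) = (15, 22).
LHS: y^2 = 22^2 mod 23 = 1
RHS: x^3 + 2 x + 12 = 15^3 + 2*15 + 12 mod 23 = 13
LHS != RHS

No, not on the curve


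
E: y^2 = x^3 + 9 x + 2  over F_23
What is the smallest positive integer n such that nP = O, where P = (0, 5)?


Compute successive multiples of P until we hit O:
  1P = (0, 5)
  2P = (13, 4)
  3P = (13, 19)
  4P = (0, 18)
  5P = O

ord(P) = 5


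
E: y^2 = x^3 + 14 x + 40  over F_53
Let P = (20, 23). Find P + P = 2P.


Doubling: s = (3 x1^2 + a) / (2 y1)
s = (3*20^2 + 14) / (2*23) mod 53 = 31
x3 = s^2 - 2 x1 mod 53 = 31^2 - 2*20 = 20
y3 = s (x1 - x3) - y1 mod 53 = 31 * (20 - 20) - 23 = 30

2P = (20, 30)


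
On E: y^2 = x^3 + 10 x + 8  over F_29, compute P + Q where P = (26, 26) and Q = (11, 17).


P != Q, so use the chord formula.
s = (y2 - y1) / (x2 - x1) = (20) / (14) mod 29 = 18
x3 = s^2 - x1 - x2 mod 29 = 18^2 - 26 - 11 = 26
y3 = s (x1 - x3) - y1 mod 29 = 18 * (26 - 26) - 26 = 3

P + Q = (26, 3)


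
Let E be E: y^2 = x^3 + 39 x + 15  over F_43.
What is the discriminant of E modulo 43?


4 a^3 + 27 b^2 = 4*39^3 + 27*15^2 = 237276 + 6075 = 243351
Delta = -16 * (243351) = -3893616
Delta mod 43 = 34

Delta = 34 (mod 43)


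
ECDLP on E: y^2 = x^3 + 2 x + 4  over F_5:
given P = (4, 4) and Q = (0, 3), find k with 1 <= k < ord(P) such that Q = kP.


Enumerate multiples of P until we hit Q = (0, 3):
  1P = (4, 4)
  2P = (2, 1)
  3P = (0, 2)
  4P = (0, 3)
Match found at i = 4.

k = 4


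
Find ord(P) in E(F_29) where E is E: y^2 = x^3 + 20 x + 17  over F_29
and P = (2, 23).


Compute successive multiples of P until we hit O:
  1P = (2, 23)
  2P = (16, 24)
  3P = (15, 3)
  4P = (19, 21)
  5P = (4, 25)
  6P = (24, 13)
  7P = (8, 14)
  8P = (14, 24)
  ... (continuing to 34P)
  34P = O

ord(P) = 34


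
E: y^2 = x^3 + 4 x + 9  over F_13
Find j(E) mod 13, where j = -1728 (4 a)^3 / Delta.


Delta = -16(4 a^3 + 27 b^2) mod 13 = 3
-1728 * (4 a)^3 = -1728 * (4*4)^3 mod 13 = 1
j = 1 * 3^(-1) mod 13 = 9

j = 9 (mod 13)


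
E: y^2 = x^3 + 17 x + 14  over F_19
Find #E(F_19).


For each x in F_19, count y with y^2 = x^3 + 17 x + 14 mod 19:
  x = 3: RHS = 16, y in [4, 15]  -> 2 point(s)
  x = 6: RHS = 9, y in [3, 16]  -> 2 point(s)
  x = 7: RHS = 1, y in [1, 18]  -> 2 point(s)
  x = 8: RHS = 16, y in [4, 15]  -> 2 point(s)
  x = 10: RHS = 6, y in [5, 14]  -> 2 point(s)
  x = 13: RHS = 0, y in [0]  -> 1 point(s)
Affine points: 11. Add the point at infinity: total = 12.

#E(F_19) = 12


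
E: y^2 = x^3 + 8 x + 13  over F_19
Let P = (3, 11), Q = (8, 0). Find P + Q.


P != Q, so use the chord formula.
s = (y2 - y1) / (x2 - x1) = (8) / (5) mod 19 = 13
x3 = s^2 - x1 - x2 mod 19 = 13^2 - 3 - 8 = 6
y3 = s (x1 - x3) - y1 mod 19 = 13 * (3 - 6) - 11 = 7

P + Q = (6, 7)


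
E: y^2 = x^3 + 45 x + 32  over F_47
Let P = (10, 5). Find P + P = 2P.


Doubling: s = (3 x1^2 + a) / (2 y1)
s = (3*10^2 + 45) / (2*5) mod 47 = 11
x3 = s^2 - 2 x1 mod 47 = 11^2 - 2*10 = 7
y3 = s (x1 - x3) - y1 mod 47 = 11 * (10 - 7) - 5 = 28

2P = (7, 28)


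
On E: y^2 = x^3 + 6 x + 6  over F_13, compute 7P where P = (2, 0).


k = 7 = 111_2 (binary, LSB first: 111)
Double-and-add from P = (2, 0):
  bit 0 = 1: acc = O + (2, 0) = (2, 0)
  bit 1 = 1: acc = (2, 0) + O = (2, 0)
  bit 2 = 1: acc = (2, 0) + O = (2, 0)

7P = (2, 0)


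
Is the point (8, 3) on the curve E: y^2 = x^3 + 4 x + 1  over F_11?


Check whether y^2 = x^3 + 4 x + 1 (mod 11) for (x, y) = (8, 3).
LHS: y^2 = 3^2 mod 11 = 9
RHS: x^3 + 4 x + 1 = 8^3 + 4*8 + 1 mod 11 = 6
LHS != RHS

No, not on the curve


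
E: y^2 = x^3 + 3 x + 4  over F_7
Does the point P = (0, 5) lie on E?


Check whether y^2 = x^3 + 3 x + 4 (mod 7) for (x, y) = (0, 5).
LHS: y^2 = 5^2 mod 7 = 4
RHS: x^3 + 3 x + 4 = 0^3 + 3*0 + 4 mod 7 = 4
LHS = RHS

Yes, on the curve


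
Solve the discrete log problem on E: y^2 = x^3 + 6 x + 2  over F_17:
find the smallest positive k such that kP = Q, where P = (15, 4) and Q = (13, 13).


Enumerate multiples of P until we hit Q = (13, 13):
  1P = (15, 4)
  2P = (8, 16)
  3P = (7, 9)
  4P = (10, 12)
  5P = (0, 6)
  6P = (3, 8)
  7P = (1, 14)
  8P = (14, 5)
  9P = (6, 4)
  10P = (13, 13)
Match found at i = 10.

k = 10


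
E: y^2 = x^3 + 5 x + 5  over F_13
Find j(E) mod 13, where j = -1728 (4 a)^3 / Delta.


Delta = -16(4 a^3 + 27 b^2) mod 13 = 11
-1728 * (4 a)^3 = -1728 * (4*5)^3 mod 13 = 5
j = 5 * 11^(-1) mod 13 = 4

j = 4 (mod 13)


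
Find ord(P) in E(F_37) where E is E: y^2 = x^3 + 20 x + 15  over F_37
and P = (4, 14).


Compute successive multiples of P until we hit O:
  1P = (4, 14)
  2P = (13, 17)
  3P = (16, 19)
  4P = (20, 4)
  5P = (29, 34)
  6P = (15, 29)
  7P = (22, 22)
  8P = (8, 13)
  ... (continuing to 40P)
  40P = O

ord(P) = 40


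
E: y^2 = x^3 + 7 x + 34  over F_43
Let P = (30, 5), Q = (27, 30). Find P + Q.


P != Q, so use the chord formula.
s = (y2 - y1) / (x2 - x1) = (25) / (40) mod 43 = 6
x3 = s^2 - x1 - x2 mod 43 = 6^2 - 30 - 27 = 22
y3 = s (x1 - x3) - y1 mod 43 = 6 * (30 - 22) - 5 = 0

P + Q = (22, 0)


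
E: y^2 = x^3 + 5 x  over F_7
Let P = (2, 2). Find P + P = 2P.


Doubling: s = (3 x1^2 + a) / (2 y1)
s = (3*2^2 + 5) / (2*2) mod 7 = 6
x3 = s^2 - 2 x1 mod 7 = 6^2 - 2*2 = 4
y3 = s (x1 - x3) - y1 mod 7 = 6 * (2 - 4) - 2 = 0

2P = (4, 0)


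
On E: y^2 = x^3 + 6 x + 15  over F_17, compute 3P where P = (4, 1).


k = 3 = 11_2 (binary, LSB first: 11)
Double-and-add from P = (4, 1):
  bit 0 = 1: acc = O + (4, 1) = (4, 1)
  bit 1 = 1: acc = (4, 1) + (7, 3) = (14, 15)

3P = (14, 15)


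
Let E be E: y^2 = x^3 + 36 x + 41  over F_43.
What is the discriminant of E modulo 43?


4 a^3 + 27 b^2 = 4*36^3 + 27*41^2 = 186624 + 45387 = 232011
Delta = -16 * (232011) = -3712176
Delta mod 43 = 14

Delta = 14 (mod 43)


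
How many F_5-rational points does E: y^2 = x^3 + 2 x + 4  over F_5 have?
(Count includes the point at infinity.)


For each x in F_5, count y with y^2 = x^3 + 2 x + 4 mod 5:
  x = 0: RHS = 4, y in [2, 3]  -> 2 point(s)
  x = 2: RHS = 1, y in [1, 4]  -> 2 point(s)
  x = 4: RHS = 1, y in [1, 4]  -> 2 point(s)
Affine points: 6. Add the point at infinity: total = 7.

#E(F_5) = 7


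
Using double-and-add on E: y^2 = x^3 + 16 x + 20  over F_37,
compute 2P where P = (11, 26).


k = 2 = 10_2 (binary, LSB first: 01)
Double-and-add from P = (11, 26):
  bit 0 = 0: acc unchanged = O
  bit 1 = 1: acc = O + (5, 22) = (5, 22)

2P = (5, 22)


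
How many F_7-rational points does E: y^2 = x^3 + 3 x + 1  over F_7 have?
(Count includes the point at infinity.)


For each x in F_7, count y with y^2 = x^3 + 3 x + 1 mod 7:
  x = 0: RHS = 1, y in [1, 6]  -> 2 point(s)
  x = 2: RHS = 1, y in [1, 6]  -> 2 point(s)
  x = 3: RHS = 2, y in [3, 4]  -> 2 point(s)
  x = 4: RHS = 0, y in [0]  -> 1 point(s)
  x = 5: RHS = 1, y in [1, 6]  -> 2 point(s)
  x = 6: RHS = 4, y in [2, 5]  -> 2 point(s)
Affine points: 11. Add the point at infinity: total = 12.

#E(F_7) = 12


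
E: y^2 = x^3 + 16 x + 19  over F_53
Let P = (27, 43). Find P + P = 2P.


Doubling: s = (3 x1^2 + a) / (2 y1)
s = (3*27^2 + 16) / (2*43) mod 53 = 25
x3 = s^2 - 2 x1 mod 53 = 25^2 - 2*27 = 41
y3 = s (x1 - x3) - y1 mod 53 = 25 * (27 - 41) - 43 = 31

2P = (41, 31)


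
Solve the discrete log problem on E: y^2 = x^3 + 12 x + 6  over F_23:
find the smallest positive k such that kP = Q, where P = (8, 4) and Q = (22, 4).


Enumerate multiples of P until we hit Q = (22, 4):
  1P = (8, 4)
  2P = (19, 3)
  3P = (0, 12)
  4P = (16, 4)
  5P = (22, 19)
  6P = (6, 8)
  7P = (13, 6)
  8P = (4, 16)
  9P = (20, 9)
  10P = (3, 0)
  11P = (20, 14)
  12P = (4, 7)
  13P = (13, 17)
  14P = (6, 15)
  15P = (22, 4)
Match found at i = 15.

k = 15


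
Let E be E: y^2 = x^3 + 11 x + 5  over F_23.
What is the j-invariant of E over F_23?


Delta = -16(4 a^3 + 27 b^2) mod 23 = 18
-1728 * (4 a)^3 = -1728 * (4*11)^3 mod 23 = 1
j = 1 * 18^(-1) mod 23 = 9

j = 9 (mod 23)


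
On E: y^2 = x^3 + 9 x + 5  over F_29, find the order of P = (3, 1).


Compute successive multiples of P until we hit O:
  1P = (3, 1)
  2P = (28, 13)
  3P = (7, 11)
  4P = (18, 5)
  5P = (14, 27)
  6P = (8, 3)
  7P = (17, 5)
  8P = (15, 8)
  ... (continuing to 37P)
  37P = O

ord(P) = 37


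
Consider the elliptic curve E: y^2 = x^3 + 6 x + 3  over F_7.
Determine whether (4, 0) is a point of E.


Check whether y^2 = x^3 + 6 x + 3 (mod 7) for (x, y) = (4, 0).
LHS: y^2 = 0^2 mod 7 = 0
RHS: x^3 + 6 x + 3 = 4^3 + 6*4 + 3 mod 7 = 0
LHS = RHS

Yes, on the curve


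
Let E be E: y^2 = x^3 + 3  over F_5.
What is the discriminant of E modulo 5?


4 a^3 + 27 b^2 = 4*0^3 + 27*3^2 = 0 + 243 = 243
Delta = -16 * (243) = -3888
Delta mod 5 = 2

Delta = 2 (mod 5)


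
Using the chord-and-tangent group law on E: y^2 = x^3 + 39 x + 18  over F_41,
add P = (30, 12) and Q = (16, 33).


P != Q, so use the chord formula.
s = (y2 - y1) / (x2 - x1) = (21) / (27) mod 41 = 19
x3 = s^2 - x1 - x2 mod 41 = 19^2 - 30 - 16 = 28
y3 = s (x1 - x3) - y1 mod 41 = 19 * (30 - 28) - 12 = 26

P + Q = (28, 26)


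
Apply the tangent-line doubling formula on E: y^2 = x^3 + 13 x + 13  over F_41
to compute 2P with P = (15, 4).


Doubling: s = (3 x1^2 + a) / (2 y1)
s = (3*15^2 + 13) / (2*4) mod 41 = 4
x3 = s^2 - 2 x1 mod 41 = 4^2 - 2*15 = 27
y3 = s (x1 - x3) - y1 mod 41 = 4 * (15 - 27) - 4 = 30

2P = (27, 30)


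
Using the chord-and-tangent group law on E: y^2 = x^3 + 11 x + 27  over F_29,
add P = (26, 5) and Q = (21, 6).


P != Q, so use the chord formula.
s = (y2 - y1) / (x2 - x1) = (1) / (24) mod 29 = 23
x3 = s^2 - x1 - x2 mod 29 = 23^2 - 26 - 21 = 18
y3 = s (x1 - x3) - y1 mod 29 = 23 * (26 - 18) - 5 = 5

P + Q = (18, 5)


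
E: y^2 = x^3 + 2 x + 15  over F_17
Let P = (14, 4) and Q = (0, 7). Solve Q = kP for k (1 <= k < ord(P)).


Enumerate multiples of P until we hit Q = (0, 7):
  1P = (14, 4)
  2P = (4, 11)
  3P = (0, 10)
  4P = (7, 10)
  5P = (12, 4)
  6P = (8, 13)
  7P = (10, 7)
  8P = (1, 16)
  9P = (11, 5)
  10P = (11, 12)
  11P = (1, 1)
  12P = (10, 10)
  13P = (8, 4)
  14P = (12, 13)
  15P = (7, 7)
  16P = (0, 7)
Match found at i = 16.

k = 16


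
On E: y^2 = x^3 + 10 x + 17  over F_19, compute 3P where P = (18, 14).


k = 3 = 11_2 (binary, LSB first: 11)
Double-and-add from P = (18, 14):
  bit 0 = 1: acc = O + (18, 14) = (18, 14)
  bit 1 = 1: acc = (18, 14) + (13, 8) = (13, 11)

3P = (13, 11)


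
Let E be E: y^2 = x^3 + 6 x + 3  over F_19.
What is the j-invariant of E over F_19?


Delta = -16(4 a^3 + 27 b^2) mod 19 = 15
-1728 * (4 a)^3 = -1728 * (4*6)^3 mod 19 = 11
j = 11 * 15^(-1) mod 19 = 2

j = 2 (mod 19)


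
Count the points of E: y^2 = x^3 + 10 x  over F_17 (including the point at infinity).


For each x in F_17, count y with y^2 = x^3 + 10 x + 0 mod 17:
  x = 0: RHS = 0, y in [0]  -> 1 point(s)
  x = 4: RHS = 2, y in [6, 11]  -> 2 point(s)
  x = 6: RHS = 4, y in [2, 15]  -> 2 point(s)
  x = 11: RHS = 13, y in [8, 9]  -> 2 point(s)
  x = 13: RHS = 15, y in [7, 10]  -> 2 point(s)
Affine points: 9. Add the point at infinity: total = 10.

#E(F_17) = 10


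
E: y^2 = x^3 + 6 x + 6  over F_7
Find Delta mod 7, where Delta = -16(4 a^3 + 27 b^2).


4 a^3 + 27 b^2 = 4*6^3 + 27*6^2 = 864 + 972 = 1836
Delta = -16 * (1836) = -29376
Delta mod 7 = 3

Delta = 3 (mod 7)


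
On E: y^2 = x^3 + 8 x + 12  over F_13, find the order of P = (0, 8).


Compute successive multiples of P until we hit O:
  1P = (0, 8)
  2P = (10, 0)
  3P = (0, 5)
  4P = O

ord(P) = 4


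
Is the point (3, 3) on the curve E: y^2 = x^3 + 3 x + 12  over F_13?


Check whether y^2 = x^3 + 3 x + 12 (mod 13) for (x, y) = (3, 3).
LHS: y^2 = 3^2 mod 13 = 9
RHS: x^3 + 3 x + 12 = 3^3 + 3*3 + 12 mod 13 = 9
LHS = RHS

Yes, on the curve


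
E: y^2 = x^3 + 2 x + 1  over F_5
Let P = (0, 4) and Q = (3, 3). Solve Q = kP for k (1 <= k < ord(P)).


Enumerate multiples of P until we hit Q = (3, 3):
  1P = (0, 4)
  2P = (1, 2)
  3P = (3, 2)
  4P = (3, 3)
Match found at i = 4.

k = 4


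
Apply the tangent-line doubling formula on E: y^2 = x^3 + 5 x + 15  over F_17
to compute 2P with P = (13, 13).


Doubling: s = (3 x1^2 + a) / (2 y1)
s = (3*13^2 + 5) / (2*13) mod 17 = 4
x3 = s^2 - 2 x1 mod 17 = 4^2 - 2*13 = 7
y3 = s (x1 - x3) - y1 mod 17 = 4 * (13 - 7) - 13 = 11

2P = (7, 11)


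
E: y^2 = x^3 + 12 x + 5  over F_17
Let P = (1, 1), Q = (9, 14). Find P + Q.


P != Q, so use the chord formula.
s = (y2 - y1) / (x2 - x1) = (13) / (8) mod 17 = 8
x3 = s^2 - x1 - x2 mod 17 = 8^2 - 1 - 9 = 3
y3 = s (x1 - x3) - y1 mod 17 = 8 * (1 - 3) - 1 = 0

P + Q = (3, 0)


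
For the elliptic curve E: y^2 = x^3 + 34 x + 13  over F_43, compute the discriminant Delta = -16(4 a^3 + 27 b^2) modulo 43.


4 a^3 + 27 b^2 = 4*34^3 + 27*13^2 = 157216 + 4563 = 161779
Delta = -16 * (161779) = -2588464
Delta mod 43 = 7

Delta = 7 (mod 43)


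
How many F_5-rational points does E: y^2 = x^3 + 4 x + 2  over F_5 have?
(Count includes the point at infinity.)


For each x in F_5, count y with y^2 = x^3 + 4 x + 2 mod 5:
  x = 3: RHS = 1, y in [1, 4]  -> 2 point(s)
Affine points: 2. Add the point at infinity: total = 3.

#E(F_5) = 3


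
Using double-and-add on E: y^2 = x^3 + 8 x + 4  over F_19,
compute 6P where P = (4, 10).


k = 6 = 110_2 (binary, LSB first: 011)
Double-and-add from P = (4, 10):
  bit 0 = 0: acc unchanged = O
  bit 1 = 1: acc = O + (12, 17) = (12, 17)
  bit 2 = 1: acc = (12, 17) + (11, 6) = (3, 6)

6P = (3, 6)


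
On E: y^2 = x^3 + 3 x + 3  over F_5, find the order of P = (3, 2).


Compute successive multiples of P until we hit O:
  1P = (3, 2)
  2P = (4, 3)
  3P = (4, 2)
  4P = (3, 3)
  5P = O

ord(P) = 5


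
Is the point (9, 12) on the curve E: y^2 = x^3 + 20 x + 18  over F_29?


Check whether y^2 = x^3 + 20 x + 18 (mod 29) for (x, y) = (9, 12).
LHS: y^2 = 12^2 mod 29 = 28
RHS: x^3 + 20 x + 18 = 9^3 + 20*9 + 18 mod 29 = 28
LHS = RHS

Yes, on the curve


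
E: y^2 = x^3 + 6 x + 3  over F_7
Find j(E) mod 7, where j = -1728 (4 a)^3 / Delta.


Delta = -16(4 a^3 + 27 b^2) mod 7 = 5
-1728 * (4 a)^3 = -1728 * (4*6)^3 mod 7 = 6
j = 6 * 5^(-1) mod 7 = 4

j = 4 (mod 7)


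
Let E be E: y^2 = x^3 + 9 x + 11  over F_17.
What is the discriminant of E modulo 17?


4 a^3 + 27 b^2 = 4*9^3 + 27*11^2 = 2916 + 3267 = 6183
Delta = -16 * (6183) = -98928
Delta mod 17 = 12

Delta = 12 (mod 17)


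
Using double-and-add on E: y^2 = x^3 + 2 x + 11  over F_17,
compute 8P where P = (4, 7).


k = 8 = 1000_2 (binary, LSB first: 0001)
Double-and-add from P = (4, 7):
  bit 0 = 0: acc unchanged = O
  bit 1 = 0: acc unchanged = O
  bit 2 = 0: acc unchanged = O
  bit 3 = 1: acc = O + (15, 4) = (15, 4)

8P = (15, 4)


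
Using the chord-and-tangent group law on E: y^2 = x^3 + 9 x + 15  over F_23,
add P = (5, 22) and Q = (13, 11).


P != Q, so use the chord formula.
s = (y2 - y1) / (x2 - x1) = (12) / (8) mod 23 = 13
x3 = s^2 - x1 - x2 mod 23 = 13^2 - 5 - 13 = 13
y3 = s (x1 - x3) - y1 mod 23 = 13 * (5 - 13) - 22 = 12

P + Q = (13, 12)


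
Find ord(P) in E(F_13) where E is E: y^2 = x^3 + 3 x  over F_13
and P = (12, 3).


Compute successive multiples of P until we hit O:
  1P = (12, 3)
  2P = (3, 6)
  3P = (1, 2)
  4P = (10, 9)
  5P = (0, 0)
  6P = (10, 4)
  7P = (1, 11)
  8P = (3, 7)
  ... (continuing to 10P)
  10P = O

ord(P) = 10


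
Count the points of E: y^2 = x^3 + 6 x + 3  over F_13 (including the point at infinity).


For each x in F_13, count y with y^2 = x^3 + 6 x + 3 mod 13:
  x = 0: RHS = 3, y in [4, 9]  -> 2 point(s)
  x = 1: RHS = 10, y in [6, 7]  -> 2 point(s)
  x = 2: RHS = 10, y in [6, 7]  -> 2 point(s)
  x = 3: RHS = 9, y in [3, 10]  -> 2 point(s)
  x = 4: RHS = 0, y in [0]  -> 1 point(s)
  x = 8: RHS = 4, y in [2, 11]  -> 2 point(s)
  x = 10: RHS = 10, y in [6, 7]  -> 2 point(s)
  x = 11: RHS = 9, y in [3, 10]  -> 2 point(s)
  x = 12: RHS = 9, y in [3, 10]  -> 2 point(s)
Affine points: 17. Add the point at infinity: total = 18.

#E(F_13) = 18


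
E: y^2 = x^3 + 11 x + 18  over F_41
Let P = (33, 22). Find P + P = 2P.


Doubling: s = (3 x1^2 + a) / (2 y1)
s = (3*33^2 + 11) / (2*22) mod 41 = 13
x3 = s^2 - 2 x1 mod 41 = 13^2 - 2*33 = 21
y3 = s (x1 - x3) - y1 mod 41 = 13 * (33 - 21) - 22 = 11

2P = (21, 11)


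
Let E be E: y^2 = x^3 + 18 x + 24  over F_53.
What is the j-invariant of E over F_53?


Delta = -16(4 a^3 + 27 b^2) mod 53 = 34
-1728 * (4 a)^3 = -1728 * (4*18)^3 mod 53 = 38
j = 38 * 34^(-1) mod 53 = 51

j = 51 (mod 53)


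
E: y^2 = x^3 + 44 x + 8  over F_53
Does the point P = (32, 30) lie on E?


Check whether y^2 = x^3 + 44 x + 8 (mod 53) for (x, y) = (32, 30).
LHS: y^2 = 30^2 mod 53 = 52
RHS: x^3 + 44 x + 8 = 32^3 + 44*32 + 8 mod 53 = 52
LHS = RHS

Yes, on the curve


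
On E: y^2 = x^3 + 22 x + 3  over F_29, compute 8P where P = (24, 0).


k = 8 = 1000_2 (binary, LSB first: 0001)
Double-and-add from P = (24, 0):
  bit 0 = 0: acc unchanged = O
  bit 1 = 0: acc unchanged = O
  bit 2 = 0: acc unchanged = O
  bit 3 = 1: acc = O + O = O

8P = O


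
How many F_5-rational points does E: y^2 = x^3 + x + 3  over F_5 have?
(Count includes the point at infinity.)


For each x in F_5, count y with y^2 = x^3 + 1 x + 3 mod 5:
  x = 1: RHS = 0, y in [0]  -> 1 point(s)
  x = 4: RHS = 1, y in [1, 4]  -> 2 point(s)
Affine points: 3. Add the point at infinity: total = 4.

#E(F_5) = 4


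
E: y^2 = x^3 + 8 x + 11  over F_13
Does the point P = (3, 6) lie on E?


Check whether y^2 = x^3 + 8 x + 11 (mod 13) for (x, y) = (3, 6).
LHS: y^2 = 6^2 mod 13 = 10
RHS: x^3 + 8 x + 11 = 3^3 + 8*3 + 11 mod 13 = 10
LHS = RHS

Yes, on the curve


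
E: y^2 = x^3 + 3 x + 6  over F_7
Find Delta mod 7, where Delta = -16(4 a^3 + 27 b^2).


4 a^3 + 27 b^2 = 4*3^3 + 27*6^2 = 108 + 972 = 1080
Delta = -16 * (1080) = -17280
Delta mod 7 = 3

Delta = 3 (mod 7)


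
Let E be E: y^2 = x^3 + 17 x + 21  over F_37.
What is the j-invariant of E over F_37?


Delta = -16(4 a^3 + 27 b^2) mod 37 = 32
-1728 * (4 a)^3 = -1728 * (4*17)^3 mod 37 = 29
j = 29 * 32^(-1) mod 37 = 9

j = 9 (mod 37)


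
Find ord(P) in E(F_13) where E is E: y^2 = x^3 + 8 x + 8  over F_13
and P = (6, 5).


Compute successive multiples of P until we hit O:
  1P = (6, 5)
  2P = (4, 0)
  3P = (6, 8)
  4P = O

ord(P) = 4


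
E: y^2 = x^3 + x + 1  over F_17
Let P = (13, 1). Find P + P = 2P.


Doubling: s = (3 x1^2 + a) / (2 y1)
s = (3*13^2 + 1) / (2*1) mod 17 = 16
x3 = s^2 - 2 x1 mod 17 = 16^2 - 2*13 = 9
y3 = s (x1 - x3) - y1 mod 17 = 16 * (13 - 9) - 1 = 12

2P = (9, 12)


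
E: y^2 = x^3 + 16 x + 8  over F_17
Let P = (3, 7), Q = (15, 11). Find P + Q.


P != Q, so use the chord formula.
s = (y2 - y1) / (x2 - x1) = (4) / (12) mod 17 = 6
x3 = s^2 - x1 - x2 mod 17 = 6^2 - 3 - 15 = 1
y3 = s (x1 - x3) - y1 mod 17 = 6 * (3 - 1) - 7 = 5

P + Q = (1, 5)


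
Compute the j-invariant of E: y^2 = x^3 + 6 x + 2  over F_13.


Delta = -16(4 a^3 + 27 b^2) mod 13 = 9
-1728 * (4 a)^3 = -1728 * (4*6)^3 mod 13 = 5
j = 5 * 9^(-1) mod 13 = 2

j = 2 (mod 13)


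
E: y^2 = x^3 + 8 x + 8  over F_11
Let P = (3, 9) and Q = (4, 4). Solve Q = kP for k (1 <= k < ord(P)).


Enumerate multiples of P until we hit Q = (4, 4):
  1P = (3, 9)
  2P = (8, 10)
  3P = (4, 4)
Match found at i = 3.

k = 3


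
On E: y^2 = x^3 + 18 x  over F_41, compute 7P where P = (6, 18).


k = 7 = 111_2 (binary, LSB first: 111)
Double-and-add from P = (6, 18):
  bit 0 = 1: acc = O + (6, 18) = (6, 18)
  bit 1 = 1: acc = (6, 18) + (31, 38) = (3, 9)
  bit 2 = 1: acc = (3, 9) + (0, 0) = (6, 23)

7P = (6, 23)


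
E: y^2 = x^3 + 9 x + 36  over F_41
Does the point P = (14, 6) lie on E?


Check whether y^2 = x^3 + 9 x + 36 (mod 41) for (x, y) = (14, 6).
LHS: y^2 = 6^2 mod 41 = 36
RHS: x^3 + 9 x + 36 = 14^3 + 9*14 + 36 mod 41 = 36
LHS = RHS

Yes, on the curve


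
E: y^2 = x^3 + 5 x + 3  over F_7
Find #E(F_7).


For each x in F_7, count y with y^2 = x^3 + 5 x + 3 mod 7:
  x = 1: RHS = 2, y in [3, 4]  -> 2 point(s)
  x = 2: RHS = 0, y in [0]  -> 1 point(s)
  x = 6: RHS = 4, y in [2, 5]  -> 2 point(s)
Affine points: 5. Add the point at infinity: total = 6.

#E(F_7) = 6


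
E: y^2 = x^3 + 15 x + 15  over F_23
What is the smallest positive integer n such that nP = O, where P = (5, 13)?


Compute successive multiples of P until we hit O:
  1P = (5, 13)
  2P = (16, 2)
  3P = (3, 8)
  4P = (4, 1)
  5P = (20, 14)
  6P = (7, 16)
  7P = (19, 12)
  8P = (1, 13)
  ... (continuing to 28P)
  28P = O

ord(P) = 28


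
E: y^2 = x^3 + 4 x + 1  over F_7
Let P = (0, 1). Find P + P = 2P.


Doubling: s = (3 x1^2 + a) / (2 y1)
s = (3*0^2 + 4) / (2*1) mod 7 = 2
x3 = s^2 - 2 x1 mod 7 = 2^2 - 2*0 = 4
y3 = s (x1 - x3) - y1 mod 7 = 2 * (0 - 4) - 1 = 5

2P = (4, 5)


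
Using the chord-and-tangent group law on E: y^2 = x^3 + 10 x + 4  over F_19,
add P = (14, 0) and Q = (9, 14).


P != Q, so use the chord formula.
s = (y2 - y1) / (x2 - x1) = (14) / (14) mod 19 = 1
x3 = s^2 - x1 - x2 mod 19 = 1^2 - 14 - 9 = 16
y3 = s (x1 - x3) - y1 mod 19 = 1 * (14 - 16) - 0 = 17

P + Q = (16, 17)


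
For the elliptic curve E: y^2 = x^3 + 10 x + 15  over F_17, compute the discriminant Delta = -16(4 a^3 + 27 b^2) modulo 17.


4 a^3 + 27 b^2 = 4*10^3 + 27*15^2 = 4000 + 6075 = 10075
Delta = -16 * (10075) = -161200
Delta mod 17 = 11

Delta = 11 (mod 17)


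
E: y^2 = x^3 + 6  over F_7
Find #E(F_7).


For each x in F_7, count y with y^2 = x^3 + 0 x + 6 mod 7:
  x = 1: RHS = 0, y in [0]  -> 1 point(s)
  x = 2: RHS = 0, y in [0]  -> 1 point(s)
  x = 4: RHS = 0, y in [0]  -> 1 point(s)
Affine points: 3. Add the point at infinity: total = 4.

#E(F_7) = 4


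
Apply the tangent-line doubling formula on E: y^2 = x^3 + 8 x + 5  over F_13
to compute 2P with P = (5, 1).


Doubling: s = (3 x1^2 + a) / (2 y1)
s = (3*5^2 + 8) / (2*1) mod 13 = 9
x3 = s^2 - 2 x1 mod 13 = 9^2 - 2*5 = 6
y3 = s (x1 - x3) - y1 mod 13 = 9 * (5 - 6) - 1 = 3

2P = (6, 3)


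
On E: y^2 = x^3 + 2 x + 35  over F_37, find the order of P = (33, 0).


Compute successive multiples of P until we hit O:
  1P = (33, 0)
  2P = O

ord(P) = 2


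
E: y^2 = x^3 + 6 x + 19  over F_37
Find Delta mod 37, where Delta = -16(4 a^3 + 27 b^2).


4 a^3 + 27 b^2 = 4*6^3 + 27*19^2 = 864 + 9747 = 10611
Delta = -16 * (10611) = -169776
Delta mod 37 = 17

Delta = 17 (mod 37)


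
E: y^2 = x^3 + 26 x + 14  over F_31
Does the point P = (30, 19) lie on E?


Check whether y^2 = x^3 + 26 x + 14 (mod 31) for (x, y) = (30, 19).
LHS: y^2 = 19^2 mod 31 = 20
RHS: x^3 + 26 x + 14 = 30^3 + 26*30 + 14 mod 31 = 18
LHS != RHS

No, not on the curve


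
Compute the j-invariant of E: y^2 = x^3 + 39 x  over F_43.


Delta = -16(4 a^3 + 27 b^2) mod 43 = 11
-1728 * (4 a)^3 = -1728 * (4*39)^3 mod 43 = 2
j = 2 * 11^(-1) mod 43 = 8

j = 8 (mod 43)


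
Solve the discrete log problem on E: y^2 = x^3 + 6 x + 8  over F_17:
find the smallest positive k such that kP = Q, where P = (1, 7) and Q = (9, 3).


Enumerate multiples of P until we hit Q = (9, 3):
  1P = (1, 7)
  2P = (7, 11)
  3P = (0, 5)
  4P = (3, 6)
  5P = (9, 14)
  6P = (16, 16)
  7P = (16, 1)
  8P = (9, 3)
Match found at i = 8.

k = 8


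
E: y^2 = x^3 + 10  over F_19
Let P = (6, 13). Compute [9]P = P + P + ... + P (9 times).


k = 9 = 1001_2 (binary, LSB first: 1001)
Double-and-add from P = (6, 13):
  bit 0 = 1: acc = O + (6, 13) = (6, 13)
  bit 1 = 0: acc unchanged = (6, 13)
  bit 2 = 0: acc unchanged = (6, 13)
  bit 3 = 1: acc = (6, 13) + (4, 6) = (7, 12)

9P = (7, 12)


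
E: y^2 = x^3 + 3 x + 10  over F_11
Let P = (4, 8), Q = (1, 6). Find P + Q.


P != Q, so use the chord formula.
s = (y2 - y1) / (x2 - x1) = (9) / (8) mod 11 = 8
x3 = s^2 - x1 - x2 mod 11 = 8^2 - 4 - 1 = 4
y3 = s (x1 - x3) - y1 mod 11 = 8 * (4 - 4) - 8 = 3

P + Q = (4, 3)


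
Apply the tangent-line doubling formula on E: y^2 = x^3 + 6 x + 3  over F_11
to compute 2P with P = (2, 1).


Doubling: s = (3 x1^2 + a) / (2 y1)
s = (3*2^2 + 6) / (2*1) mod 11 = 9
x3 = s^2 - 2 x1 mod 11 = 9^2 - 2*2 = 0
y3 = s (x1 - x3) - y1 mod 11 = 9 * (2 - 0) - 1 = 6

2P = (0, 6)


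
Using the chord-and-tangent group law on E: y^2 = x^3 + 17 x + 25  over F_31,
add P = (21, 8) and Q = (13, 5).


P != Q, so use the chord formula.
s = (y2 - y1) / (x2 - x1) = (28) / (23) mod 31 = 12
x3 = s^2 - x1 - x2 mod 31 = 12^2 - 21 - 13 = 17
y3 = s (x1 - x3) - y1 mod 31 = 12 * (21 - 17) - 8 = 9

P + Q = (17, 9)


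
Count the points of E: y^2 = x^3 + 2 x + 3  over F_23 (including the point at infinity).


For each x in F_23, count y with y^2 = x^3 + 2 x + 3 mod 23:
  x = 0: RHS = 3, y in [7, 16]  -> 2 point(s)
  x = 1: RHS = 6, y in [11, 12]  -> 2 point(s)
  x = 3: RHS = 13, y in [6, 17]  -> 2 point(s)
  x = 4: RHS = 6, y in [11, 12]  -> 2 point(s)
  x = 5: RHS = 0, y in [0]  -> 1 point(s)
  x = 6: RHS = 1, y in [1, 22]  -> 2 point(s)
  x = 8: RHS = 2, y in [5, 18]  -> 2 point(s)
  x = 13: RHS = 18, y in [8, 15]  -> 2 point(s)
  x = 15: RHS = 4, y in [2, 21]  -> 2 point(s)
  x = 18: RHS = 6, y in [11, 12]  -> 2 point(s)
  x = 19: RHS = 0, y in [0]  -> 1 point(s)
  x = 20: RHS = 16, y in [4, 19]  -> 2 point(s)
  x = 22: RHS = 0, y in [0]  -> 1 point(s)
Affine points: 23. Add the point at infinity: total = 24.

#E(F_23) = 24


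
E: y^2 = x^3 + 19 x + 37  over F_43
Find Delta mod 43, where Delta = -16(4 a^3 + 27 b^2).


4 a^3 + 27 b^2 = 4*19^3 + 27*37^2 = 27436 + 36963 = 64399
Delta = -16 * (64399) = -1030384
Delta mod 43 = 25

Delta = 25 (mod 43)


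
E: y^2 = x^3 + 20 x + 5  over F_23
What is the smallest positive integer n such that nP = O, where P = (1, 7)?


Compute successive multiples of P until we hit O:
  1P = (1, 7)
  2P = (21, 16)
  3P = (10, 20)
  4P = (5, 0)
  5P = (10, 3)
  6P = (21, 7)
  7P = (1, 16)
  8P = O

ord(P) = 8


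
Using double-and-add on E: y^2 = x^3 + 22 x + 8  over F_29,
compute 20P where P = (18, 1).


k = 20 = 10100_2 (binary, LSB first: 00101)
Double-and-add from P = (18, 1):
  bit 0 = 0: acc unchanged = O
  bit 1 = 0: acc unchanged = O
  bit 2 = 1: acc = O + (24, 18) = (24, 18)
  bit 3 = 0: acc unchanged = (24, 18)
  bit 4 = 1: acc = (24, 18) + (21, 4) = (9, 23)

20P = (9, 23)


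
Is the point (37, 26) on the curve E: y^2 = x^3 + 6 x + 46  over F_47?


Check whether y^2 = x^3 + 6 x + 46 (mod 47) for (x, y) = (37, 26).
LHS: y^2 = 26^2 mod 47 = 18
RHS: x^3 + 6 x + 46 = 37^3 + 6*37 + 46 mod 47 = 20
LHS != RHS

No, not on the curve


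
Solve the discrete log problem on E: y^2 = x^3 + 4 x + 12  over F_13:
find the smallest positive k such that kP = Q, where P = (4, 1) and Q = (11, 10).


Enumerate multiples of P until we hit Q = (11, 10):
  1P = (4, 1)
  2P = (5, 12)
  3P = (8, 7)
  4P = (0, 5)
  5P = (10, 5)
  6P = (11, 3)
  7P = (1, 11)
  8P = (9, 7)
  9P = (3, 8)
  10P = (3, 5)
  11P = (9, 6)
  12P = (1, 2)
  13P = (11, 10)
Match found at i = 13.

k = 13


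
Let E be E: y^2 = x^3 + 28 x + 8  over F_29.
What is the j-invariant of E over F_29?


Delta = -16(4 a^3 + 27 b^2) mod 29 = 24
-1728 * (4 a)^3 = -1728 * (4*28)^3 mod 29 = 15
j = 15 * 24^(-1) mod 29 = 26

j = 26 (mod 29)


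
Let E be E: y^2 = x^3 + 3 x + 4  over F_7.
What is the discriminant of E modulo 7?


4 a^3 + 27 b^2 = 4*3^3 + 27*4^2 = 108 + 432 = 540
Delta = -16 * (540) = -8640
Delta mod 7 = 5

Delta = 5 (mod 7)


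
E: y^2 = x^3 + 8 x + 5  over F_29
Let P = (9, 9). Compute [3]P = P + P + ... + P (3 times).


k = 3 = 11_2 (binary, LSB first: 11)
Double-and-add from P = (9, 9):
  bit 0 = 1: acc = O + (9, 9) = (9, 9)
  bit 1 = 1: acc = (9, 9) + (2, 0) = (9, 20)

3P = (9, 20)


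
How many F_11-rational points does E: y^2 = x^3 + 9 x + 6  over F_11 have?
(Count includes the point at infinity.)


For each x in F_11, count y with y^2 = x^3 + 9 x + 6 mod 11:
  x = 1: RHS = 5, y in [4, 7]  -> 2 point(s)
  x = 3: RHS = 5, y in [4, 7]  -> 2 point(s)
  x = 5: RHS = 0, y in [0]  -> 1 point(s)
  x = 6: RHS = 1, y in [1, 10]  -> 2 point(s)
  x = 7: RHS = 5, y in [4, 7]  -> 2 point(s)
Affine points: 9. Add the point at infinity: total = 10.

#E(F_11) = 10
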